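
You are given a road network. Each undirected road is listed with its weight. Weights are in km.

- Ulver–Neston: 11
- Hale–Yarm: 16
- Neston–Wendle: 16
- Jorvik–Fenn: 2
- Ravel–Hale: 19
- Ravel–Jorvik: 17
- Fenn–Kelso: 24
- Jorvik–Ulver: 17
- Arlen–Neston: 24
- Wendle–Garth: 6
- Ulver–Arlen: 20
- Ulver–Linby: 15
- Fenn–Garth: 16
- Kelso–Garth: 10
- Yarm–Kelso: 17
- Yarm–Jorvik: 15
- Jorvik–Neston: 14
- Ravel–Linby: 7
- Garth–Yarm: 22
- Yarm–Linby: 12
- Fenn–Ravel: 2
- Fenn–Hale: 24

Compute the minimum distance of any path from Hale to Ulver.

Shortest distances from Hale:
Hale: 0
Yarm: 16  (via Hale)
Ravel: 19  (via Hale)
Fenn: 21  (via Ravel)
Jorvik: 23  (via Fenn)
Linby: 26  (via Ravel)
Kelso: 33  (via Yarm)
Garth: 37  (via Fenn)
Neston: 37  (via Jorvik)
Ulver: 40  (via Jorvik)
Shortest route: Hale → Ravel → Fenn → Jorvik → Ulver = 40 km.

40 km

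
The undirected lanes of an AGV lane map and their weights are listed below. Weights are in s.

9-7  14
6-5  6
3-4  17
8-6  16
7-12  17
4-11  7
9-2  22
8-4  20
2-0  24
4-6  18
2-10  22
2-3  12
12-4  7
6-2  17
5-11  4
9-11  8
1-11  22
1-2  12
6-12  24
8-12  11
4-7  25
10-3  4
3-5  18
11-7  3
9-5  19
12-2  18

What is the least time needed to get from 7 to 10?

Candidate routes:
7 → 11 → 5 → 3 → 10: 3+4+18+4 = 29
7 → 11 → 4 → 3 → 10: 3+7+17+4 = 31
Cheapest is 7 → 11 → 5 → 3 → 10 at 29 s.

29 s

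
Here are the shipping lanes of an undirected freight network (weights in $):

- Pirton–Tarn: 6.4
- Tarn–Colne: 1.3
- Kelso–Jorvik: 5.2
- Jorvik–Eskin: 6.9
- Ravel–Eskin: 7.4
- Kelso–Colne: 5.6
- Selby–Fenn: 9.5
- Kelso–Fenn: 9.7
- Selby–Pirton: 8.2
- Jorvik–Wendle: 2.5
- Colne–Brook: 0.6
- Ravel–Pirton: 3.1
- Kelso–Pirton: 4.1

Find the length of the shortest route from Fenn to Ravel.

$16.9

Running Dijkstra from Fenn:
Fenn: 0
Selby: 9.5  (via Fenn)
Kelso: 9.7  (via Fenn)
Pirton: 13.8  (via Kelso)
Jorvik: 14.9  (via Kelso)
Colne: 15.3  (via Kelso)
Brook: 15.9  (via Colne)
Tarn: 16.6  (via Colne)
Ravel: 16.9  (via Pirton)
Shortest route: Fenn → Kelso → Pirton → Ravel = $16.9.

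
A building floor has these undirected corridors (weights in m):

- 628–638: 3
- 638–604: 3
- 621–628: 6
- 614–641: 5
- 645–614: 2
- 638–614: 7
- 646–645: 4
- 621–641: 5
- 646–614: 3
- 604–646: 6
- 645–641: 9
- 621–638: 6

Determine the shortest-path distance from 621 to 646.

Settle nodes by increasing distance from 621:
621: 0
641: 5  (via 621)
638: 6  (via 621)
628: 6  (via 621)
604: 9  (via 638)
614: 10  (via 641)
645: 12  (via 614)
646: 13  (via 614)
Shortest route: 621 → 641 → 614 → 646 = 13 m.

13 m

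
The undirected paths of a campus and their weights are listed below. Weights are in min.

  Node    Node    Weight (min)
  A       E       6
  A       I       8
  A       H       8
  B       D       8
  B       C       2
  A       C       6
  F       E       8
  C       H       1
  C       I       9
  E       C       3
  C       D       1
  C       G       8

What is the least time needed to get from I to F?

Shortest distances from I:
I: 0
A: 8  (via I)
C: 9  (via I)
D: 10  (via C)
H: 10  (via C)
B: 11  (via C)
E: 12  (via C)
G: 17  (via C)
F: 20  (via E)
Shortest route: I → C → E → F = 20 min.

20 min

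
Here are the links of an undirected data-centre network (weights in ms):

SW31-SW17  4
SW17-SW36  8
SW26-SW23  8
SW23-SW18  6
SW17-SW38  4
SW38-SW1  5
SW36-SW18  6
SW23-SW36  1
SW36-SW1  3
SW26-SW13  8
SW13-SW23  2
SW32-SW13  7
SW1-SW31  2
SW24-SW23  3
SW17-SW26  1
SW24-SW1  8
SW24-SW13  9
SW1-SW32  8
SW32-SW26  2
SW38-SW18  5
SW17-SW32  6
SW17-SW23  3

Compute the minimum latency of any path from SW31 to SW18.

11 ms

Enumerating some paths:
SW31 - SW1 - SW38 - SW18: 2+5+5 = 12
SW31 - SW1 - SW36 - SW18: 2+3+6 = 11
SW31 - SW1 - SW36 - SW23 - SW18: 2+3+1+6 = 12
Cheapest is SW31 - SW1 - SW36 - SW18 at 11 ms.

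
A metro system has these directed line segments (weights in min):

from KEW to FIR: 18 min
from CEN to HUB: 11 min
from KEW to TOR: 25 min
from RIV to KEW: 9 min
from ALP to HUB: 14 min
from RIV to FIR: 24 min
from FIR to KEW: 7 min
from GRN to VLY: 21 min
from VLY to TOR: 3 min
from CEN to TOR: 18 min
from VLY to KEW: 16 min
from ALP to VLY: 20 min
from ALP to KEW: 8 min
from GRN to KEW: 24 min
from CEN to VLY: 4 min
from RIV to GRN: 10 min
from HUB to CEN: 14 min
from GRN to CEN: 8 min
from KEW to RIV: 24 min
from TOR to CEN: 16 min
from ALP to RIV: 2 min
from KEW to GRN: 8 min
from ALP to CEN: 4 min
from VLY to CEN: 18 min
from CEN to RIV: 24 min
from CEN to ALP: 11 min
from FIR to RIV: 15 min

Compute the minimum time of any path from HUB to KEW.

Enumerating some paths:
HUB–CEN–ALP–KEW: 14+11+8 = 33
HUB–CEN–VLY–KEW: 14+4+16 = 34
The minimum is 33 min via HUB–CEN–ALP–KEW.

33 min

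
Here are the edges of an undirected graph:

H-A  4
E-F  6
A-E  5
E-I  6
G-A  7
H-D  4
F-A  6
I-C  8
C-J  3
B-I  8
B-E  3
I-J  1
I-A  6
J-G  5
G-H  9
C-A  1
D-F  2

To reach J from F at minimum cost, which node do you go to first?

Compare a few routes:
F–E–I–J: 6+6+1 = 13
F–A–C–J: 6+1+3 = 10
F–A–I–J: 6+6+1 = 13
The minimum is 10 via F–A–C–J.
So from F the first move is to A.

A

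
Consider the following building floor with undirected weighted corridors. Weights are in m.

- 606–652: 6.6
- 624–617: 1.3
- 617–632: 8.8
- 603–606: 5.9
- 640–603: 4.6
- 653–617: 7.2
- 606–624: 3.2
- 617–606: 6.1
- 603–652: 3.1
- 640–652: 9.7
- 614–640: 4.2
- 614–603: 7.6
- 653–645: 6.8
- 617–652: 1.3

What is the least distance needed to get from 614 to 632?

Settle nodes by increasing distance from 614:
614: 0
640: 4.2  (via 614)
603: 7.6  (via 614)
652: 10.7  (via 603)
617: 12  (via 652)
624: 13.3  (via 617)
606: 13.5  (via 603)
653: 19.2  (via 617)
632: 20.8  (via 617)
Shortest route: 614–603–652–617–632 = 20.8 m.

20.8 m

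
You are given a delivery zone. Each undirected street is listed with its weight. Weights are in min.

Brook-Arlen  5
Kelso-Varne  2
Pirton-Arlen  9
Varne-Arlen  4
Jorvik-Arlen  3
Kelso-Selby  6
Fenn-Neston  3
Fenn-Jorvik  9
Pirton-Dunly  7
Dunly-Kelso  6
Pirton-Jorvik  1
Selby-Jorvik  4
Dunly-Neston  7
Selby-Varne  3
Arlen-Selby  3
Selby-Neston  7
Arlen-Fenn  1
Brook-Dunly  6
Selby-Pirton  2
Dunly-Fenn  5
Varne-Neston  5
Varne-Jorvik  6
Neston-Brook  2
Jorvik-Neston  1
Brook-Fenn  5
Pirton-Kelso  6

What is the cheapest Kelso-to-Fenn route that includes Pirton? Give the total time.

11 min

Best Kelso to Pirton: Kelso–Pirton costing 6
Best Pirton to Fenn: Pirton–Jorvik–Neston–Fenn costing 5
Total via Pirton: 6 + 5 = 11 min.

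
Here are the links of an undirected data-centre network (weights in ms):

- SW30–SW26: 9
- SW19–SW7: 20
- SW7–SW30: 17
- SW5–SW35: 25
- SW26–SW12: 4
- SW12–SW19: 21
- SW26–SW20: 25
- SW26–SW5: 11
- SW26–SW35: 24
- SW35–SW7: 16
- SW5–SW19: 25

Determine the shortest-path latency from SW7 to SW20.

Candidate routes:
SW7–SW35–SW26–SW20: 16+24+25 = 65
SW7–SW30–SW26–SW20: 17+9+25 = 51
The minimum is 51 ms via SW7–SW30–SW26–SW20.

51 ms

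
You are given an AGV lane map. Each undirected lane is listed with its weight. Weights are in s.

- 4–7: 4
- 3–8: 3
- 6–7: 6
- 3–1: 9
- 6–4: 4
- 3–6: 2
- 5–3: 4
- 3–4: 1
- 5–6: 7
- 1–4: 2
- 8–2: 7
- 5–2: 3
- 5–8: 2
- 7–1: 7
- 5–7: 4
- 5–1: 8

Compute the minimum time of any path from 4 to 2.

8 s

Shortest distances from 4:
4: 0
3: 1  (via 4)
1: 2  (via 4)
6: 3  (via 3)
7: 4  (via 4)
8: 4  (via 3)
5: 5  (via 3)
2: 8  (via 5)
Shortest route: 4 → 3 → 5 → 2 = 8 s.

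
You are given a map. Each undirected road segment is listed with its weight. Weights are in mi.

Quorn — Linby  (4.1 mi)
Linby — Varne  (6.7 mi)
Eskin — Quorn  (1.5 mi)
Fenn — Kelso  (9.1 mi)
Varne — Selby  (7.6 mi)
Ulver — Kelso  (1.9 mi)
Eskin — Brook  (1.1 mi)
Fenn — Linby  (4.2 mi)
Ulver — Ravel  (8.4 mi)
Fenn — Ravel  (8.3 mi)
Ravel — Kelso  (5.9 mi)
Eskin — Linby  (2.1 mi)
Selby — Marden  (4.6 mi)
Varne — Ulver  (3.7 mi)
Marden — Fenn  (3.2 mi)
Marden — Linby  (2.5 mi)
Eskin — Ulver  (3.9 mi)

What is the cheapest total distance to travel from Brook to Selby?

Compare a few routes:
Brook - Eskin - Linby - Marden - Selby: 1.1+2.1+2.5+4.6 = 10.3
Brook - Eskin - Quorn - Linby - Marden - Selby: 1.1+1.5+4.1+2.5+4.6 = 13.8
Brook - Eskin - Linby - Fenn - Marden - Selby: 1.1+2.1+4.2+3.2+4.6 = 15.2
Brook - Eskin - Ulver - Varne - Selby: 1.1+3.9+3.7+7.6 = 16.3
Cheapest is Brook - Eskin - Linby - Marden - Selby at 10.3 mi.

10.3 mi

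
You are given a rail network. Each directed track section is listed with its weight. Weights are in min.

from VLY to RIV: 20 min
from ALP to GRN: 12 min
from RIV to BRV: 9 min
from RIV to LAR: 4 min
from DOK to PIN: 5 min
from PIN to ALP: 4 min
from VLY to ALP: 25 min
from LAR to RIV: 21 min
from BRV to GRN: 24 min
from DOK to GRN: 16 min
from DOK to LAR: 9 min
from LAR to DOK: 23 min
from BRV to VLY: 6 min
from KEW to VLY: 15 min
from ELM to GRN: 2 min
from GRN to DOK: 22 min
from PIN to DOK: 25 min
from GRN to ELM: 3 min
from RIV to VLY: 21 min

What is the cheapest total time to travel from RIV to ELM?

36 min

Candidate routes:
RIV → LAR → DOK → PIN → ALP → GRN → ELM: 4+23+5+4+12+3 = 51
RIV → LAR → DOK → GRN → ELM: 4+23+16+3 = 46
RIV → BRV → GRN → ELM: 9+24+3 = 36
The minimum is 36 min via RIV → BRV → GRN → ELM.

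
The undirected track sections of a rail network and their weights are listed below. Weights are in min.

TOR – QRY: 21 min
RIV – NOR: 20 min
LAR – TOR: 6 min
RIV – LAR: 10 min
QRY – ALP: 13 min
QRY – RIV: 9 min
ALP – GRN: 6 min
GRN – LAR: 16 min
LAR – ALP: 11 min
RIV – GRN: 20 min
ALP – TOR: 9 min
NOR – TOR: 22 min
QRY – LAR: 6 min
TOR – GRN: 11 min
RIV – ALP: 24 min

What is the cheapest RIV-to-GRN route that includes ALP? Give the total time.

Best RIV to ALP: RIV–LAR–ALP costing 21
Shortest ALP→GRN: ALP–GRN = 6
Total via ALP: 21 + 6 = 27 min.

27 min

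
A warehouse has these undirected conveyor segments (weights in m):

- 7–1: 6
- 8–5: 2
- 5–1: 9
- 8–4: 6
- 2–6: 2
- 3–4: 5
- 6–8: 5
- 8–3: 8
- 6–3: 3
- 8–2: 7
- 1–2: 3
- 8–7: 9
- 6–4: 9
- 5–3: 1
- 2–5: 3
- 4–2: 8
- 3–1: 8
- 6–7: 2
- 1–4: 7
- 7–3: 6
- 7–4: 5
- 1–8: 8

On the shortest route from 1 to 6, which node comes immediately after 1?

Candidate routes:
1–7–6: 6+2 = 8
1–2–5–3–6: 3+3+1+3 = 10
1–2–6: 3+2 = 5
The minimum is 5 m via 1–2–6.
So from 1 the first move is to 2.

2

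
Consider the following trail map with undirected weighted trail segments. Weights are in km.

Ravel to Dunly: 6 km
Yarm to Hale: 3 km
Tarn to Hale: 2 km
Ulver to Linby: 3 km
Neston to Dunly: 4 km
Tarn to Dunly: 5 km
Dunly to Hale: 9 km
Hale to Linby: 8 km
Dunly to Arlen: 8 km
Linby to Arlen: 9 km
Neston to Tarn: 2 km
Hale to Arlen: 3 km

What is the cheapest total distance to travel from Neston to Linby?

12 km

Compare a few routes:
Neston–Tarn–Hale–Arlen–Linby: 2+2+3+9 = 16
Neston–Tarn–Hale–Linby: 2+2+8 = 12
Neston–Dunly–Tarn–Hale–Linby: 4+5+2+8 = 19
The minimum is 12 km via Neston–Tarn–Hale–Linby.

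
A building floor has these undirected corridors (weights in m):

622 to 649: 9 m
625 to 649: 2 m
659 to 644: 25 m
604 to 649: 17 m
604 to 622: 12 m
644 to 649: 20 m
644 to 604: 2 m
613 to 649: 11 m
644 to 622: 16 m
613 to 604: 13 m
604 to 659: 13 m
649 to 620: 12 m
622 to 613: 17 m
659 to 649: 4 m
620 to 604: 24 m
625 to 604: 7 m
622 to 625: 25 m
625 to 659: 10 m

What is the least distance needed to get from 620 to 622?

21 m

Compare a few routes:
620 → 649 → 622: 12+9 = 21
620 → 649 → 625 → 604 → 622: 12+2+7+12 = 33
620 → 604 → 622: 24+12 = 36
The minimum is 21 m via 620 → 649 → 622.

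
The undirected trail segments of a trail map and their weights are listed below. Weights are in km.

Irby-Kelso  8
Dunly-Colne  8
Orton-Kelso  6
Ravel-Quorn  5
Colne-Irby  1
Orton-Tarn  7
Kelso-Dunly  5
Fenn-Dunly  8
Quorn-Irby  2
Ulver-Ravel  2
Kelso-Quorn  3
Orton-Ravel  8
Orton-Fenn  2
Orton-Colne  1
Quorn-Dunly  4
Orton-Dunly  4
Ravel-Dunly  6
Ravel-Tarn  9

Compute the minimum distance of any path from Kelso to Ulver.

Running Dijkstra from Kelso:
Kelso: 0
Quorn: 3  (via Kelso)
Irby: 5  (via Quorn)
Dunly: 5  (via Kelso)
Orton: 6  (via Kelso)
Colne: 6  (via Irby)
Ravel: 8  (via Quorn)
Fenn: 8  (via Orton)
Ulver: 10  (via Ravel)
Shortest route: Kelso → Quorn → Ravel → Ulver = 10 km.

10 km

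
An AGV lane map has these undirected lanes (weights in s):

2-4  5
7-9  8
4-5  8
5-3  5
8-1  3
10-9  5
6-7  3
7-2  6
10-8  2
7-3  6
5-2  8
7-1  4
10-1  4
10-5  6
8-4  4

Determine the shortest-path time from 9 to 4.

11 s

Compare a few routes:
9 → 10 → 1 → 8 → 4: 5+4+3+4 = 16
9 → 10 → 8 → 4: 5+2+4 = 11
Cheapest is 9 → 10 → 8 → 4 at 11 s.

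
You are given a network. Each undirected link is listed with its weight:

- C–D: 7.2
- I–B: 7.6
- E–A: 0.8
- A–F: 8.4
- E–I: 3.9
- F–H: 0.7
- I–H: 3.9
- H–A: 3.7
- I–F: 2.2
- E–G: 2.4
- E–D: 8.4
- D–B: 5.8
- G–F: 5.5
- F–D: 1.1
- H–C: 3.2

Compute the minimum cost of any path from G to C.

Shortest distances from G:
G: 0
E: 2.4  (via G)
A: 3.2  (via E)
F: 5.5  (via G)
H: 6.2  (via F)
I: 6.3  (via E)
D: 6.6  (via F)
C: 9.4  (via H)
Shortest route: G → F → H → C = 9.4.

9.4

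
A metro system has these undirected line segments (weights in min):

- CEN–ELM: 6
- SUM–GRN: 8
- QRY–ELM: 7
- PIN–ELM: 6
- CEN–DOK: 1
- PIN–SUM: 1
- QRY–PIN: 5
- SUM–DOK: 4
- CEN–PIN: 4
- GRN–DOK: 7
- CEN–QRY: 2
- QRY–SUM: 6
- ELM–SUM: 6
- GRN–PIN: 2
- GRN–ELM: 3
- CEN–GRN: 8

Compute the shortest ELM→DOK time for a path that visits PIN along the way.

Shortest ELM→PIN: ELM–GRN–PIN = 5
Shortest PIN→DOK: PIN–SUM–DOK = 5
Total via PIN: 5 + 5 = 10 min.

10 min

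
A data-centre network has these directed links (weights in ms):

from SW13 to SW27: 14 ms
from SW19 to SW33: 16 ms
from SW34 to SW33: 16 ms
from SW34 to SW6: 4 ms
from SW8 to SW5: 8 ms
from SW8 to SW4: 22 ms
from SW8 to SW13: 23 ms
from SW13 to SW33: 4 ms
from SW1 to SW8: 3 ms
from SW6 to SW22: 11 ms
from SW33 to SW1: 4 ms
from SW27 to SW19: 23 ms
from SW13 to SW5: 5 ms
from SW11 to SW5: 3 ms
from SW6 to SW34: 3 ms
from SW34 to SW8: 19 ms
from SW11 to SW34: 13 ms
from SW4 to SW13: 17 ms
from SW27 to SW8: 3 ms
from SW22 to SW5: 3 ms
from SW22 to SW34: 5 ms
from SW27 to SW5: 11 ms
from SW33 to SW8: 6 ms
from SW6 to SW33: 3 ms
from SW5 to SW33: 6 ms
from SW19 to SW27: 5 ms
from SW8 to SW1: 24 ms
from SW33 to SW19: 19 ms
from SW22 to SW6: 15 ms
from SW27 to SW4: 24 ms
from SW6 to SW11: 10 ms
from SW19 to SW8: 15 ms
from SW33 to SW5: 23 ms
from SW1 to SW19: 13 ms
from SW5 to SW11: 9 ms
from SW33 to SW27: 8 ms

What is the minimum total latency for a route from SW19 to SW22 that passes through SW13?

73 ms

Best SW19 to SW13: SW19 → SW27 → SW8 → SW13 costing 31
Shortest SW13→SW22: SW13 → SW5 → SW11 → SW34 → SW6 → SW22 = 42
Total via SW13: 31 + 42 = 73 ms.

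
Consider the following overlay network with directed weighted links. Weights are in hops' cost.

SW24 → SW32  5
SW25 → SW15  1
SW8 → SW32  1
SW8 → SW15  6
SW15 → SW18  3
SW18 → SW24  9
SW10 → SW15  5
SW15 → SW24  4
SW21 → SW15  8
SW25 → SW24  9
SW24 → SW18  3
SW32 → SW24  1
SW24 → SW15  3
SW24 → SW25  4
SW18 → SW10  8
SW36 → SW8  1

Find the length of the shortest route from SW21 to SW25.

16 hops' cost

Running Dijkstra from SW21:
SW21: 0
SW15: 8  (via SW21)
SW18: 11  (via SW15)
SW24: 12  (via SW15)
SW25: 16  (via SW24)
Shortest route: SW21–SW15–SW24–SW25 = 16 hops' cost.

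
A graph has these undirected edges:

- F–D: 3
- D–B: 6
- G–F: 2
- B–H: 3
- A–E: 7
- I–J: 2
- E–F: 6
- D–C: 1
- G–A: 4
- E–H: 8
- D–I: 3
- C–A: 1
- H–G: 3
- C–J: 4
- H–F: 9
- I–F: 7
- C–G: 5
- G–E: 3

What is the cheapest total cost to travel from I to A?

5

Compare a few routes:
I - D - C - A: 3+1+1 = 5
I - D - F - G - A: 3+3+2+4 = 12
I - J - C - A: 2+4+1 = 7
I - F - D - C - A: 7+3+1+1 = 12
Cheapest is I - D - C - A at 5.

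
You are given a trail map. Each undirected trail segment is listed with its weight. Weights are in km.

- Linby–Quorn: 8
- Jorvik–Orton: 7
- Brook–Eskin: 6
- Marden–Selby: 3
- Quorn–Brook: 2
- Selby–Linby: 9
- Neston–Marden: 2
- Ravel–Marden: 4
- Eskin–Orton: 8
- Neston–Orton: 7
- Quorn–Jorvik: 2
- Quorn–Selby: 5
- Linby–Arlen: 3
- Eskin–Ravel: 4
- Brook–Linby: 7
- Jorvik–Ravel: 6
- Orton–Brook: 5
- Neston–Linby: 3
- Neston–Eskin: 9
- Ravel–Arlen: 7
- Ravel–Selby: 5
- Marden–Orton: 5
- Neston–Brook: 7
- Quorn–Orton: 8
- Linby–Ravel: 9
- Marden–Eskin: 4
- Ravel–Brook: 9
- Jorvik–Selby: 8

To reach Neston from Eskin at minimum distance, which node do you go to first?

Compare a few routes:
Eskin - Neston: 9 = 9
Eskin - Marden - Neston: 4+2 = 6
Eskin - Ravel - Marden - Neston: 4+4+2 = 10
Cheapest is Eskin - Marden - Neston at 6 km.
So from Eskin the first move is to Marden.

Marden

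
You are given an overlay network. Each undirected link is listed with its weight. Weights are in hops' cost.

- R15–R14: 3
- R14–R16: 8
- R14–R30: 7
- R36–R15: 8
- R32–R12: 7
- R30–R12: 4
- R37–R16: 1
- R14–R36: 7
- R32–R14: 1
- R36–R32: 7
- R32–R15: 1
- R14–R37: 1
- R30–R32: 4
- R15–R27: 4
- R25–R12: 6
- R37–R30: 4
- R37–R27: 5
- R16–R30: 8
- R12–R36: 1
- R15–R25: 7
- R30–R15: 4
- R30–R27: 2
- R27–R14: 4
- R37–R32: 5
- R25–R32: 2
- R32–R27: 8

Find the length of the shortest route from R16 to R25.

5 hops' cost

Shortest distances from R16:
R16: 0
R37: 1  (via R16)
R14: 2  (via R37)
R32: 3  (via R14)
R15: 4  (via R32)
R25: 5  (via R32)
Shortest route: R16–R37–R14–R32–R25 = 5 hops' cost.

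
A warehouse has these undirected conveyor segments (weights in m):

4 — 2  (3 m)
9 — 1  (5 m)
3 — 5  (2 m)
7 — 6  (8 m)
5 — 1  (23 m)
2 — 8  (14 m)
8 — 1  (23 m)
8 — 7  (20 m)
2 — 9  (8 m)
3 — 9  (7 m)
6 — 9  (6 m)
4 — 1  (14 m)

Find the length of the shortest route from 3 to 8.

Compare a few routes:
3–9–6–7–8: 7+6+8+20 = 41
3–9–1–8: 7+5+23 = 35
3–9–2–8: 7+8+14 = 29
Cheapest is 3–9–2–8 at 29 m.

29 m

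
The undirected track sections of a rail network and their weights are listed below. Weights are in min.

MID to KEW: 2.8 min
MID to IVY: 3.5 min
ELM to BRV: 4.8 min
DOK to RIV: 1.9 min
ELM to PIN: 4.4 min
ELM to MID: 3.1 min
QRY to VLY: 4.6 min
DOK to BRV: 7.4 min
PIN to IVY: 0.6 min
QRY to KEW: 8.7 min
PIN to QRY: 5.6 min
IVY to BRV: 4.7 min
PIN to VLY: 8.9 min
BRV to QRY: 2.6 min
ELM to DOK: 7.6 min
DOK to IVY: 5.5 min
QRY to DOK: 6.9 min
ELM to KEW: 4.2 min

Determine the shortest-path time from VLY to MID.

13 min

Settle nodes by increasing distance from VLY:
VLY: 0
QRY: 4.6  (via VLY)
BRV: 7.2  (via QRY)
PIN: 8.9  (via VLY)
IVY: 9.5  (via PIN)
DOK: 11.5  (via QRY)
ELM: 12  (via BRV)
MID: 13  (via IVY)
Shortest route: VLY–PIN–IVY–MID = 13 min.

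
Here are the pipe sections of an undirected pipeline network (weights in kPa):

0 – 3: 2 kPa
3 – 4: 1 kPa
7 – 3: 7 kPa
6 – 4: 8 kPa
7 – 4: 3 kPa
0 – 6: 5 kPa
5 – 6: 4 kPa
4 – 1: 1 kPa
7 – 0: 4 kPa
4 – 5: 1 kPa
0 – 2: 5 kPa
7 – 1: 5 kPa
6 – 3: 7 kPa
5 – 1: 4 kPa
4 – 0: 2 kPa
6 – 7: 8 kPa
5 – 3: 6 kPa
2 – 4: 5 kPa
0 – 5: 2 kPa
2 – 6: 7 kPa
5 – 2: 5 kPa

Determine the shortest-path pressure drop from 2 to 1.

Settle nodes by increasing distance from 2:
2: 0
0: 5  (via 2)
4: 5  (via 2)
5: 5  (via 2)
1: 6  (via 4)
Shortest route: 2 → 4 → 1 = 6 kPa.

6 kPa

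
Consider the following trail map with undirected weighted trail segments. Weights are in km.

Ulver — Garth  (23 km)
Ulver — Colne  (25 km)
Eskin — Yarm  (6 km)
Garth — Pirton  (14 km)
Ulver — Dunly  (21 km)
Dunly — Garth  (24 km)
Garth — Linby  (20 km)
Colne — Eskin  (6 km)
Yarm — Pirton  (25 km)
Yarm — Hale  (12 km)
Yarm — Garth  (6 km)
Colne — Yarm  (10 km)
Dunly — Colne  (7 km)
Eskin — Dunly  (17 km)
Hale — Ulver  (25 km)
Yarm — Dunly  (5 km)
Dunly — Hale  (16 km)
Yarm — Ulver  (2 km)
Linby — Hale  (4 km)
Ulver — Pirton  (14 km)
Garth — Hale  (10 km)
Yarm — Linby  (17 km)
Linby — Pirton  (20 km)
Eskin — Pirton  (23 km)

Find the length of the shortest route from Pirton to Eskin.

22 km

Compare a few routes:
Pirton–Yarm–Eskin: 25+6 = 31
Pirton–Garth–Yarm–Eskin: 14+6+6 = 26
Pirton–Ulver–Yarm–Eskin: 14+2+6 = 22
Pirton–Eskin: 23 = 23
The minimum is 22 km via Pirton–Ulver–Yarm–Eskin.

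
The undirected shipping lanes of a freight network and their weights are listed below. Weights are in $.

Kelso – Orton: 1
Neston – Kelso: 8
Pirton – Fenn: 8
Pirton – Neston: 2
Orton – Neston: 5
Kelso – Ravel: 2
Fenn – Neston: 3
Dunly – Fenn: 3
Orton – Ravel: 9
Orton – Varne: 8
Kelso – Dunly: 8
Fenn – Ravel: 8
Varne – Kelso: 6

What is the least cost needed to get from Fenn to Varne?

$15

Compare a few routes:
Fenn–Ravel–Kelso–Varne: 8+2+6 = 16
Fenn–Neston–Orton–Kelso–Varne: 3+5+1+6 = 15
Fenn–Neston–Kelso–Varne: 3+8+6 = 17
Fenn–Neston–Orton–Varne: 3+5+8 = 16
Cheapest is Fenn–Neston–Orton–Kelso–Varne at $15.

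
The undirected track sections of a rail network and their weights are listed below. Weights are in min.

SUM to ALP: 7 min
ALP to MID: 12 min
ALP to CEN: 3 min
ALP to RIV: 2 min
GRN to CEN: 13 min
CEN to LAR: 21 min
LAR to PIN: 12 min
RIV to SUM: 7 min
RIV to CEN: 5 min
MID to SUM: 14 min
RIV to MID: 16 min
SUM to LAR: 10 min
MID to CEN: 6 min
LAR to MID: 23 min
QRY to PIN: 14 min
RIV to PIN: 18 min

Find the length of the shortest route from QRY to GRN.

50 min

Candidate routes:
QRY → PIN → LAR → SUM → ALP → CEN → GRN: 14+12+10+7+3+13 = 59
QRY → PIN → RIV → CEN → GRN: 14+18+5+13 = 50
The minimum is 50 min via QRY → PIN → RIV → CEN → GRN.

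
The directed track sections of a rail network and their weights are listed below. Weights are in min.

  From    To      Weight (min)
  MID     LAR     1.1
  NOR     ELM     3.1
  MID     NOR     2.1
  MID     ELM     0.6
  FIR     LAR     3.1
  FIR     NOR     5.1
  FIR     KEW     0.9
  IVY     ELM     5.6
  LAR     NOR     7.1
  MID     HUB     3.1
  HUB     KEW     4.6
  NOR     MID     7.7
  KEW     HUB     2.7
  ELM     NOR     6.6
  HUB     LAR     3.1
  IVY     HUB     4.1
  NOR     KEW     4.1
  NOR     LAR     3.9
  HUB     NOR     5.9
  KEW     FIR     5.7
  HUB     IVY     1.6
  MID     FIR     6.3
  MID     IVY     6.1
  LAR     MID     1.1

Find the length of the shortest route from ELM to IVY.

Shortest distances from ELM:
ELM: 0
NOR: 6.6  (via ELM)
LAR: 10.5  (via NOR)
KEW: 10.7  (via NOR)
MID: 11.6  (via LAR)
HUB: 13.4  (via KEW)
IVY: 15  (via HUB)
Shortest route: ELM → NOR → KEW → HUB → IVY = 15 min.

15 min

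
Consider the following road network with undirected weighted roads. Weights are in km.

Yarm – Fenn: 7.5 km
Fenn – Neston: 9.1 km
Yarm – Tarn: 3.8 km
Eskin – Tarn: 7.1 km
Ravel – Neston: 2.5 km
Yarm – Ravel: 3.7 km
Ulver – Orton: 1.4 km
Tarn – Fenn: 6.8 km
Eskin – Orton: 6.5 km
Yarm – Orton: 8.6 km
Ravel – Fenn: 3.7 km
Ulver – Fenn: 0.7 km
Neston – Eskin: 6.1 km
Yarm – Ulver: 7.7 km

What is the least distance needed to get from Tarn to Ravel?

7.5 km

Enumerating some paths:
Tarn → Yarm → Ravel: 3.8+3.7 = 7.5
Tarn → Yarm → Fenn → Ravel: 3.8+7.5+3.7 = 15
Tarn → Fenn → Ravel: 6.8+3.7 = 10.5
The minimum is 7.5 km via Tarn → Yarm → Ravel.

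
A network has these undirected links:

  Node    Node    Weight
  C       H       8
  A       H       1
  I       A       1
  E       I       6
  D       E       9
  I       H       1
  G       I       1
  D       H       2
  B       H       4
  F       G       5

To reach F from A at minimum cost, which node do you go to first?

I

Enumerating some paths:
A - H - I - G - F: 1+1+1+5 = 8
A - I - G - F: 1+1+5 = 7
The minimum is 7 via A - I - G - F.
So from A the first move is to I.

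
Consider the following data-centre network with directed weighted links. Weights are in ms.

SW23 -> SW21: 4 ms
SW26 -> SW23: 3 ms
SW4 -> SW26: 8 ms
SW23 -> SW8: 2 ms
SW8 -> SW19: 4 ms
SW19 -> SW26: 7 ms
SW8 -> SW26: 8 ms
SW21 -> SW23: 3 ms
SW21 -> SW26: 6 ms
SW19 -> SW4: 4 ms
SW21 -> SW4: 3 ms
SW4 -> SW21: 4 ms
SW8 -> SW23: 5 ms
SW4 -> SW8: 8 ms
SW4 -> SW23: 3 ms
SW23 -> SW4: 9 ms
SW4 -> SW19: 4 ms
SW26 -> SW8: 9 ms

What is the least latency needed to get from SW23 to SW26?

10 ms

Settle nodes by increasing distance from SW23:
SW23: 0
SW8: 2  (via SW23)
SW21: 4  (via SW23)
SW19: 6  (via SW8)
SW4: 7  (via SW21)
SW26: 10  (via SW8)
Shortest route: SW23–SW8–SW26 = 10 ms.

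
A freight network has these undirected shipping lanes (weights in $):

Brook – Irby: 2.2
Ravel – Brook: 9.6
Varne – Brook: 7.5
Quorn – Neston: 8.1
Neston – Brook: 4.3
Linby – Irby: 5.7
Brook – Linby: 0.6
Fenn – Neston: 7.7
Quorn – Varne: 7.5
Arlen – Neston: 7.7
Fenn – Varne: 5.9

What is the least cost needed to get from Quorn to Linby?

$13

Running Dijkstra from Quorn:
Quorn: 0
Varne: 7.5  (via Quorn)
Neston: 8.1  (via Quorn)
Brook: 12.4  (via Neston)
Linby: 13  (via Brook)
Shortest route: Quorn–Neston–Brook–Linby = $13.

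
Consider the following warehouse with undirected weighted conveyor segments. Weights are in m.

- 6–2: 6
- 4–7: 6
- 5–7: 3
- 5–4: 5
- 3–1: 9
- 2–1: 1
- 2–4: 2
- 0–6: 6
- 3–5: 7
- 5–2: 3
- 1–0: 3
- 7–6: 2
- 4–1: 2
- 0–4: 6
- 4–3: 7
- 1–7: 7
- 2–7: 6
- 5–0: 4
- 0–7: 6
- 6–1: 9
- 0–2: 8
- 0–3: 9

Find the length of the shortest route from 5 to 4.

5 m

Shortest distances from 5:
5: 0
2: 3  (via 5)
7: 3  (via 5)
0: 4  (via 5)
1: 4  (via 2)
4: 5  (via 5)
Shortest route: 5–4 = 5 m.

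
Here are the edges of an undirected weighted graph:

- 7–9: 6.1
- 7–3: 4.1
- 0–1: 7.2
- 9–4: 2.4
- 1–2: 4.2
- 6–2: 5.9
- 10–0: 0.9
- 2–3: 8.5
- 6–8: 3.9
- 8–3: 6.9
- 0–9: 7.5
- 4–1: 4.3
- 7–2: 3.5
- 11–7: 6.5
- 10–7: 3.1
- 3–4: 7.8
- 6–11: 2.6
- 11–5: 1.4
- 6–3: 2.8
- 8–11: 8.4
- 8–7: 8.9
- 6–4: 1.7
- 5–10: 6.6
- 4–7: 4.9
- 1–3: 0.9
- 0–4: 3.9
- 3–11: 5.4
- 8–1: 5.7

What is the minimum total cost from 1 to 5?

7.7

Enumerating some paths:
1 - 3 - 7 - 11 - 5: 0.9+4.1+6.5+1.4 = 12.9
1 - 8 - 6 - 11 - 5: 5.7+3.9+2.6+1.4 = 13.6
1 - 4 - 6 - 11 - 5: 4.3+1.7+2.6+1.4 = 10
1 - 3 - 11 - 5: 0.9+5.4+1.4 = 7.7
Cheapest is 1 - 3 - 11 - 5 at 7.7.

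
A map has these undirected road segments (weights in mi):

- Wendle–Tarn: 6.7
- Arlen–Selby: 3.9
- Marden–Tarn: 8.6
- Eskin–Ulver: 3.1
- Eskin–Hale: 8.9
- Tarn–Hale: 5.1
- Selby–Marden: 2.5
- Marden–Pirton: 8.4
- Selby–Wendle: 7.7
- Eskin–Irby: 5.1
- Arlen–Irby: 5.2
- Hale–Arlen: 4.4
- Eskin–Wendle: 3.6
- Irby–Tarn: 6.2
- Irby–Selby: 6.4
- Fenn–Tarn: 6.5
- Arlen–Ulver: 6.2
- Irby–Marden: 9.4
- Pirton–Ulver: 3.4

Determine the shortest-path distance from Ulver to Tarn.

Running Dijkstra from Ulver:
Ulver: 0
Eskin: 3.1  (via Ulver)
Pirton: 3.4  (via Ulver)
Arlen: 6.2  (via Ulver)
Wendle: 6.7  (via Eskin)
Irby: 8.2  (via Eskin)
Selby: 10.1  (via Arlen)
Hale: 10.6  (via Arlen)
Marden: 11.8  (via Pirton)
Tarn: 13.4  (via Wendle)
Shortest route: Ulver → Eskin → Wendle → Tarn = 13.4 mi.

13.4 mi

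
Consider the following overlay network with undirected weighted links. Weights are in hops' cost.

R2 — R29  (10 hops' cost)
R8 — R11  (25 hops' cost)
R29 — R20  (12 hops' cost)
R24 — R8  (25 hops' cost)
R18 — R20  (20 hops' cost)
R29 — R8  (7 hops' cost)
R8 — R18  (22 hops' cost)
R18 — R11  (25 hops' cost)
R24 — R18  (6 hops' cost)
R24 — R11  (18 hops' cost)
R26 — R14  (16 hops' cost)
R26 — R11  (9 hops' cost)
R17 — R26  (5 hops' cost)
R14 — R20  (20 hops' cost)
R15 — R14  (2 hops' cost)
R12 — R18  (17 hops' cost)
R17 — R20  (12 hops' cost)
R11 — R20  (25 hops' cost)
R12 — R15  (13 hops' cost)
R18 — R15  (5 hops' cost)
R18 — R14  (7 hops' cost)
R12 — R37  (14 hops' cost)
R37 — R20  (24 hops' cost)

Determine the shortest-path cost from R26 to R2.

Compare a few routes:
R26 → R11 → R8 → R29 → R2: 9+25+7+10 = 51
R26 → R17 → R20 → R29 → R2: 5+12+12+10 = 39
The minimum is 39 hops' cost via R26 → R17 → R20 → R29 → R2.

39 hops' cost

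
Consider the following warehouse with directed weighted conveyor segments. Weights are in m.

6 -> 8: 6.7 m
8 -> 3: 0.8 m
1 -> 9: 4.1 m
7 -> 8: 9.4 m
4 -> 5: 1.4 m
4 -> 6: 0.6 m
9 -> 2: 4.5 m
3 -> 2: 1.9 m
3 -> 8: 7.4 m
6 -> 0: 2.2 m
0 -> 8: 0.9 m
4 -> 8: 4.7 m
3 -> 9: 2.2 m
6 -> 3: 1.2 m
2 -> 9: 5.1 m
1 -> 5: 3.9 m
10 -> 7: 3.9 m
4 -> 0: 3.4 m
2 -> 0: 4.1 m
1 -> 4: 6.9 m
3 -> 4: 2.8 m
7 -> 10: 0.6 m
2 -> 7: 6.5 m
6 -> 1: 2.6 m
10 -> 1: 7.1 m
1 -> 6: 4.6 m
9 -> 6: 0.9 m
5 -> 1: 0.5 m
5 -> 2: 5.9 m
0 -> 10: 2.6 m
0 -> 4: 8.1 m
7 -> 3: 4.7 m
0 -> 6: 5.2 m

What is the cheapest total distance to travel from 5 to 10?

Enumerating some paths:
5 - 1 - 9 - 6 - 0 - 10: 0.5+4.1+0.9+2.2+2.6 = 10.3
5 - 1 - 6 - 0 - 10: 0.5+4.6+2.2+2.6 = 9.9
5 - 2 - 0 - 10: 5.9+4.1+2.6 = 12.6
The minimum is 9.9 m via 5 - 1 - 6 - 0 - 10.

9.9 m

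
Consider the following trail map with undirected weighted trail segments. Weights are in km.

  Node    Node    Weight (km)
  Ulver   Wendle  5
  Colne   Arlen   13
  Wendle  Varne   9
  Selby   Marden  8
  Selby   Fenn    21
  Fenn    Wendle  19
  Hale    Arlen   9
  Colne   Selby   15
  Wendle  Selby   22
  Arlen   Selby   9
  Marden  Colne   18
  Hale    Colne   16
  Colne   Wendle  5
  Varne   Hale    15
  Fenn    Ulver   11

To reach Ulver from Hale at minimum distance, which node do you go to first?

Colne

Candidate routes:
Hale–Arlen–Colne–Wendle–Ulver: 9+13+5+5 = 32
Hale–Colne–Wendle–Ulver: 16+5+5 = 26
Hale–Varne–Wendle–Ulver: 15+9+5 = 29
Cheapest is Hale–Colne–Wendle–Ulver at 26 km.
So from Hale the first move is to Colne.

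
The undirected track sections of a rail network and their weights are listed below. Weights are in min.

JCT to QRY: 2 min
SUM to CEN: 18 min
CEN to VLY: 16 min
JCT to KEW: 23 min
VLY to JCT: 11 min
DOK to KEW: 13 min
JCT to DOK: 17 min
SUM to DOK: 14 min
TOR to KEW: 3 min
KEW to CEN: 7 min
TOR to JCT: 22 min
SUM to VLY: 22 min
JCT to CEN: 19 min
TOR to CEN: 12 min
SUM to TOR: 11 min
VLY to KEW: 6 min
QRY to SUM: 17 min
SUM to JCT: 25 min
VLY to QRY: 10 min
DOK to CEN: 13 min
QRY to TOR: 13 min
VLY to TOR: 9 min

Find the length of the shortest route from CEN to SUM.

Enumerating some paths:
CEN → TOR → SUM: 12+11 = 23
CEN → KEW → TOR → SUM: 7+3+11 = 21
CEN → SUM: 18 = 18
Cheapest is CEN → SUM at 18 min.

18 min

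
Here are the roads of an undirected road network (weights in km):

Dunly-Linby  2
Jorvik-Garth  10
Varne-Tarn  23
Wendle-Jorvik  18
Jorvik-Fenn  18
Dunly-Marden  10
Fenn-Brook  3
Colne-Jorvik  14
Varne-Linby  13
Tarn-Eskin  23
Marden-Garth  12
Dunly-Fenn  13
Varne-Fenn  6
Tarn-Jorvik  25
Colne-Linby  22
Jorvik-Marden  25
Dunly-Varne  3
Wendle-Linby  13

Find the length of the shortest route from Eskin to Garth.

Compare a few routes:
Eskin → Tarn → Jorvik → Garth: 23+25+10 = 58
Eskin → Tarn → Varne → Fenn → Jorvik → Garth: 23+23+6+18+10 = 80
Eskin → Tarn → Varne → Dunly → Marden → Garth: 23+23+3+10+12 = 71
Cheapest is Eskin → Tarn → Jorvik → Garth at 58 km.

58 km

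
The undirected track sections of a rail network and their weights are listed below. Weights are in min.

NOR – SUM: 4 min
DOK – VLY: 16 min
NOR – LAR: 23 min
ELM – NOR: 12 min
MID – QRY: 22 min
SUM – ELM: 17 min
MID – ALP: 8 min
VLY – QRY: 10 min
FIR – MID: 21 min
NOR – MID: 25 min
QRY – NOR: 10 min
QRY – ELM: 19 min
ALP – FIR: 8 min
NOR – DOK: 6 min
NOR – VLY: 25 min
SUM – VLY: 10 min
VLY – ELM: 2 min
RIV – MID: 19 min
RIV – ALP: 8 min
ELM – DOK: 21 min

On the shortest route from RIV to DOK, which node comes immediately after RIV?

ALP

Candidate routes:
RIV - ALP - MID - NOR - DOK: 8+8+25+6 = 47
RIV - MID - NOR - DOK: 19+25+6 = 50
The minimum is 47 min via RIV - ALP - MID - NOR - DOK.
So from RIV the first move is to ALP.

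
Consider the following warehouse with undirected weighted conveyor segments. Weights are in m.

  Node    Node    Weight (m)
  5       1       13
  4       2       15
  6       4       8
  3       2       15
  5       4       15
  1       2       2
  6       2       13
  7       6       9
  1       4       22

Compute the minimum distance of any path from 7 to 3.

37 m

Compare a few routes:
7 → 6 → 4 → 1 → 2 → 3: 9+8+22+2+15 = 56
7 → 6 → 4 → 5 → 1 → 2 → 3: 9+8+15+13+2+15 = 62
7 → 6 → 4 → 2 → 3: 9+8+15+15 = 47
7 → 6 → 2 → 3: 9+13+15 = 37
Cheapest is 7 → 6 → 2 → 3 at 37 m.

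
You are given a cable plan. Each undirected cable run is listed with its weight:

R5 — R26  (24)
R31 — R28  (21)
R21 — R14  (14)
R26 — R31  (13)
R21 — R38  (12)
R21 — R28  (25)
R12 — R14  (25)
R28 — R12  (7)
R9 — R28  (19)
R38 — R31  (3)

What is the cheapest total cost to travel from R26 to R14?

42

Settle nodes by increasing distance from R26:
R26: 0
R31: 13  (via R26)
R38: 16  (via R31)
R5: 24  (via R26)
R21: 28  (via R38)
R28: 34  (via R31)
R12: 41  (via R28)
R14: 42  (via R21)
Shortest route: R26–R31–R38–R21–R14 = 42.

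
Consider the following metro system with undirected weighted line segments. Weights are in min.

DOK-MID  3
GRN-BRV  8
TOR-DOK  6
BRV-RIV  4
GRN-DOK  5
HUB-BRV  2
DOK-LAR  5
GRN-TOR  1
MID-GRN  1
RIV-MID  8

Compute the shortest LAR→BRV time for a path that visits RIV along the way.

Shortest LAR→RIV: LAR–DOK–MID–RIV = 16
Shortest RIV→BRV: RIV–BRV = 4
Total via RIV: 16 + 4 = 20 min.

20 min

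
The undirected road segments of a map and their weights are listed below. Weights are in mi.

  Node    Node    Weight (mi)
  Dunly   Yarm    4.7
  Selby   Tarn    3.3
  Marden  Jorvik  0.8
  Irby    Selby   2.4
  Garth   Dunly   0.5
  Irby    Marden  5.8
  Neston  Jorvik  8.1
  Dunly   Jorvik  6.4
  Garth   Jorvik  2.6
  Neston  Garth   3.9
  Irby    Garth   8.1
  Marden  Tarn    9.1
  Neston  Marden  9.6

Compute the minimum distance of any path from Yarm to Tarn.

Settle nodes by increasing distance from Yarm:
Yarm: 0
Dunly: 4.7  (via Yarm)
Garth: 5.2  (via Dunly)
Jorvik: 7.8  (via Garth)
Marden: 8.6  (via Jorvik)
Neston: 9.1  (via Garth)
Irby: 13.3  (via Garth)
Selby: 15.7  (via Irby)
Tarn: 17.7  (via Marden)
Shortest route: Yarm → Dunly → Garth → Jorvik → Marden → Tarn = 17.7 mi.

17.7 mi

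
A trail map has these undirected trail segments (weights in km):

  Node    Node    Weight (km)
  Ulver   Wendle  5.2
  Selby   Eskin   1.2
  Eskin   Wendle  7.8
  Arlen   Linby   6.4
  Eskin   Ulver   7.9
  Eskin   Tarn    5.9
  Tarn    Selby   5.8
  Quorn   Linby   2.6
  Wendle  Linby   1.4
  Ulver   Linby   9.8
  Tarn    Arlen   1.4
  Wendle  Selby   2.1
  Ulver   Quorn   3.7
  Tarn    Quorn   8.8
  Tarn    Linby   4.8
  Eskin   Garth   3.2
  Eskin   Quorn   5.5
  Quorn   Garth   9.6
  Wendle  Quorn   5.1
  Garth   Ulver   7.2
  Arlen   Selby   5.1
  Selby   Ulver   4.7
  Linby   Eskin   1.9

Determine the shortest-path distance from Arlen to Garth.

9.5 km

Compare a few routes:
Arlen → Tarn → Eskin → Garth: 1.4+5.9+3.2 = 10.5
Arlen → Selby → Eskin → Garth: 5.1+1.2+3.2 = 9.5
The minimum is 9.5 km via Arlen → Selby → Eskin → Garth.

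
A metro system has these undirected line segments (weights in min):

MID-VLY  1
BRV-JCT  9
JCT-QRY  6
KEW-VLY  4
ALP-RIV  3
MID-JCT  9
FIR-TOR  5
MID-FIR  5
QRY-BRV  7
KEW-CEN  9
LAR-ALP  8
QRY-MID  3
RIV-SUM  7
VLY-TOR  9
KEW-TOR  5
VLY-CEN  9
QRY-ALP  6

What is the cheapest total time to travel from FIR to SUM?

24 min

Shortest distances from FIR:
FIR: 0
MID: 5  (via FIR)
TOR: 5  (via FIR)
VLY: 6  (via MID)
QRY: 8  (via MID)
KEW: 10  (via TOR)
JCT: 14  (via MID)
ALP: 14  (via QRY)
BRV: 15  (via QRY)
CEN: 15  (via VLY)
RIV: 17  (via ALP)
LAR: 22  (via ALP)
SUM: 24  (via RIV)
Shortest route: FIR → MID → QRY → ALP → RIV → SUM = 24 min.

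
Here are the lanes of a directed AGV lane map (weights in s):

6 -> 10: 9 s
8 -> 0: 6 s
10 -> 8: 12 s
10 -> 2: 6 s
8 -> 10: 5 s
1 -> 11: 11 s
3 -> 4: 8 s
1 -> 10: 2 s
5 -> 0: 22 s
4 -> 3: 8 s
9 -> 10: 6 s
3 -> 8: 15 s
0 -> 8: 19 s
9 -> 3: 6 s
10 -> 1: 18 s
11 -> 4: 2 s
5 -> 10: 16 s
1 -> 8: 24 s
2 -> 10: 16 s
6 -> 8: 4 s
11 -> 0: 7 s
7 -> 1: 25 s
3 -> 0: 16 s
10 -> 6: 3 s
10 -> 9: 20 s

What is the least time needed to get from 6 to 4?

40 s

Candidate routes:
6 - 8 - 10 - 9 - 3 - 4: 4+5+20+6+8 = 43
6 - 10 - 1 - 11 - 4: 9+18+11+2 = 40
Cheapest is 6 - 10 - 1 - 11 - 4 at 40 s.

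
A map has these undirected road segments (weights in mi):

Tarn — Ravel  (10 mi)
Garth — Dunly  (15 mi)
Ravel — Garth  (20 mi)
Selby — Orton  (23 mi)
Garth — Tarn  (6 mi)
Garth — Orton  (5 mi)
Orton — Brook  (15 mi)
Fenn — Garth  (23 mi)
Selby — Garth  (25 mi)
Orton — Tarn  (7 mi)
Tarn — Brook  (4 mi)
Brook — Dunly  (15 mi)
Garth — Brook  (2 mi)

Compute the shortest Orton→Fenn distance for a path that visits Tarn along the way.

Shortest Orton→Tarn: Orton → Tarn = 7
Best Tarn to Fenn: Tarn → Garth → Fenn costing 29
Total via Tarn: 7 + 29 = 36 mi.

36 mi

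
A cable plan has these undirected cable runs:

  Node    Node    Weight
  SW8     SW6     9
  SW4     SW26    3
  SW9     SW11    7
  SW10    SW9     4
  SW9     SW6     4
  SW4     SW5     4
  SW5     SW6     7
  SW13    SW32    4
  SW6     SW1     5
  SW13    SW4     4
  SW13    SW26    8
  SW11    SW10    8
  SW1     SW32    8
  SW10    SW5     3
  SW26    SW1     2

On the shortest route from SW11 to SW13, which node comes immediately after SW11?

SW10

Compare a few routes:
SW11 - SW10 - SW5 - SW4 - SW13: 8+3+4+4 = 19
SW11 - SW9 - SW10 - SW5 - SW4 - SW13: 7+4+3+4+4 = 22
Cheapest is SW11 - SW10 - SW5 - SW4 - SW13 at 19.
So from SW11 the first move is to SW10.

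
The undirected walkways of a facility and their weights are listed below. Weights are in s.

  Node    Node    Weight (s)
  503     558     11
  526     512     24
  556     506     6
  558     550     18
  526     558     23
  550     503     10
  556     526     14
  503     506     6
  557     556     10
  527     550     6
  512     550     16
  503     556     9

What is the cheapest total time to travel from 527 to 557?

35 s

Enumerating some paths:
527 - 550 - 558 - 503 - 556 - 557: 6+18+11+9+10 = 54
527 - 550 - 503 - 506 - 556 - 557: 6+10+6+6+10 = 38
527 - 550 - 503 - 556 - 557: 6+10+9+10 = 35
The minimum is 35 s via 527 - 550 - 503 - 556 - 557.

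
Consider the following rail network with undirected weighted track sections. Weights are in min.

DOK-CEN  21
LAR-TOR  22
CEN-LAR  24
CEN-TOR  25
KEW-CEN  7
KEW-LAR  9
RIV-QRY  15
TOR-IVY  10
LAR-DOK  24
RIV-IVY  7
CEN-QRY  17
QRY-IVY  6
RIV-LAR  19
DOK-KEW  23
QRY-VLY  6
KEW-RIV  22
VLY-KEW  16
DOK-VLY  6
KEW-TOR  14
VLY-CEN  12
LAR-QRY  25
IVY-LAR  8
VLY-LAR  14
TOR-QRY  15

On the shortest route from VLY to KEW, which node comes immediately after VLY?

KEW

Candidate routes:
VLY → CEN → KEW: 12+7 = 19
VLY → KEW: 16 = 16
The minimum is 16 min via VLY → KEW.
So from VLY the first move is to KEW.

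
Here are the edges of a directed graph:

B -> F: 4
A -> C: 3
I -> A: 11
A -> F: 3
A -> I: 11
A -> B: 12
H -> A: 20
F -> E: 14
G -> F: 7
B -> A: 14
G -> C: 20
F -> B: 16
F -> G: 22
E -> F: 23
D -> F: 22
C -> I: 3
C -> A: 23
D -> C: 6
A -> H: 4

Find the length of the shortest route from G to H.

38

Settle nodes by increasing distance from G:
G: 0
F: 7  (via G)
C: 20  (via G)
E: 21  (via F)
B: 23  (via F)
I: 23  (via C)
A: 34  (via I)
H: 38  (via A)
Shortest route: G–C–I–A–H = 38.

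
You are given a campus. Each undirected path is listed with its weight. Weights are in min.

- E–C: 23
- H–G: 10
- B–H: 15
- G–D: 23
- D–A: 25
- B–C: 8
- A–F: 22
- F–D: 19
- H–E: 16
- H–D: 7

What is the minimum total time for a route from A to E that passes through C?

78 min

Shortest A→C: A–D–H–B–C = 55
Best C to E: C–E costing 23
Total via C: 55 + 23 = 78 min.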